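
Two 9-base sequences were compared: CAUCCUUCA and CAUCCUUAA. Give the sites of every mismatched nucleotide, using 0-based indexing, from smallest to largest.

Differences at site 7 (C→A).

7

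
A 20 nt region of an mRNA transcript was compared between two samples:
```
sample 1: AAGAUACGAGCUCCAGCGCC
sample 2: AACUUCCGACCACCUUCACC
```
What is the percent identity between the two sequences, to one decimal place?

Mismatches at positions 3, 4, 6, 10, 12, 15, 16, 18 (1-based): 8 of 20.
Identical positions: 12/20 = 60% → 60.0%.

60.0%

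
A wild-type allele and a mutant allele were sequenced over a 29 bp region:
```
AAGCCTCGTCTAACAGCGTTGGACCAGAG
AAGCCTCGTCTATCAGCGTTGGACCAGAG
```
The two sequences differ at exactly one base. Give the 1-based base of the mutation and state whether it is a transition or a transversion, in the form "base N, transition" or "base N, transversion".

Base 13 changes A→T. A is a purine and T is a pyrimidine, so this is a transversion.

base 13, transversion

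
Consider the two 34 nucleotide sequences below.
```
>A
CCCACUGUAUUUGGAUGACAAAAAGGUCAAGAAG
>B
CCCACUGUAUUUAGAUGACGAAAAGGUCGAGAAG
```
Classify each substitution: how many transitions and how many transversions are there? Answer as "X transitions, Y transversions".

3 transitions, 0 transversions

Transitions (purine↔purine or pyrimidine↔pyrimidine): 13 G→A, 20 A→G, 29 A→G.
Transversions (purine↔pyrimidine): none.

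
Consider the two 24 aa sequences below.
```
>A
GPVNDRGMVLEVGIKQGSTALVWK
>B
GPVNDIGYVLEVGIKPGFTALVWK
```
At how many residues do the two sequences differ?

4

Mismatches (1-based): residue 6: R→I; residue 8: M→Y; residue 16: Q→P; residue 18: S→F.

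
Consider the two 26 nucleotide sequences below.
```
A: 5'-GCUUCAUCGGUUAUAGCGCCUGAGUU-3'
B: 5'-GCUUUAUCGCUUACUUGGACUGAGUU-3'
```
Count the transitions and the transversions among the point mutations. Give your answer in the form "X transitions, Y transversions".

Transitions (purine↔purine or pyrimidine↔pyrimidine): 5 C→U, 14 U→C.
Transversions (purine↔pyrimidine): 10 G→C, 15 A→U, 16 G→U, 17 C→G, 19 C→A.

2 transitions, 5 transversions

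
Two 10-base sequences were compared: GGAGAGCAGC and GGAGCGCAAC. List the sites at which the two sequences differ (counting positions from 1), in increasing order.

Differences at site 5 (A→C), site 9 (G→A).

5, 9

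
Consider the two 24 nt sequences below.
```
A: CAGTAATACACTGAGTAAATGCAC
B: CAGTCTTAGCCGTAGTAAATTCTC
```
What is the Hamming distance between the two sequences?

8

The sequences differ at positions 5, 6, 9, 10, 12, 13, 21, 23 (1-based) — 8 in total.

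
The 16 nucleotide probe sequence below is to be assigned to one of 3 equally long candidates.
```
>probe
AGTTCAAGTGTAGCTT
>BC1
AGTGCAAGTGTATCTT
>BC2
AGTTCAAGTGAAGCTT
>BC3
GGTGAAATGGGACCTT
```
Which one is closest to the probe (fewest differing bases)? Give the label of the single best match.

BC2

BC1 differs at 2 bases; BC2 differs at 1 base; BC3 differs at 7 bases. The closest is BC2.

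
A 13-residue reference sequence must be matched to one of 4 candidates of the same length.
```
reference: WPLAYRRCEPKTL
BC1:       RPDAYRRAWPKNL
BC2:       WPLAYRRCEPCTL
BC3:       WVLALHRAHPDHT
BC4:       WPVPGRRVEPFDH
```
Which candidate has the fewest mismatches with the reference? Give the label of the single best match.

BC2

BC1 differs at 5 residues; BC2 differs at 1 residue; BC3 differs at 8 residues; BC4 differs at 7 residues. The closest is BC2.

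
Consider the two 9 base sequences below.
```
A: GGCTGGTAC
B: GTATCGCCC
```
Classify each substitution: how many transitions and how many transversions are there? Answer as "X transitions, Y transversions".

1 transition, 4 transversions

Mismatches (1-based):
base 2: G→T (purine→pyrimidine, transversion)
base 3: C→A (pyrimidine→purine, transversion)
base 5: G→C (purine→pyrimidine, transversion)
base 7: T→C (pyrimidine→pyrimidine, transition)
base 8: A→C (purine→pyrimidine, transversion)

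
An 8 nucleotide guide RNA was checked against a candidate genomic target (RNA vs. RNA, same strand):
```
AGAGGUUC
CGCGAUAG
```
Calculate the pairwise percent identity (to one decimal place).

37.5%

5 positions differ (1, 3, 5, 7, 8), so 3 of 8 match: 3/8 = 37.5%.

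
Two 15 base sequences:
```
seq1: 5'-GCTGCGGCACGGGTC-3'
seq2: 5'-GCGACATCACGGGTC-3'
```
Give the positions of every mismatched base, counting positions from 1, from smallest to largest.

3, 4, 6, 7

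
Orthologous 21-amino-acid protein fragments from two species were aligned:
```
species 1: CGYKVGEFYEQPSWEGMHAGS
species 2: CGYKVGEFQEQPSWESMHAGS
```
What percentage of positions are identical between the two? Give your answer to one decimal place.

Mismatches at positions 9, 16 (1-based): 2 of 21.
Identical positions: 19/21 = 90.48% → 90.5%.

90.5%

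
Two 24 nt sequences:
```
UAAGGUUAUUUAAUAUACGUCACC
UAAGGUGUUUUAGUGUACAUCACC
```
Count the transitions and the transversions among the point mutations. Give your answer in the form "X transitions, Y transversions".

3 transitions, 2 transversions

Mismatches (1-based):
position 7: U→G (pyrimidine→purine, transversion)
position 8: A→U (purine→pyrimidine, transversion)
position 13: A→G (purine→purine, transition)
position 15: A→G (purine→purine, transition)
position 19: G→A (purine→purine, transition)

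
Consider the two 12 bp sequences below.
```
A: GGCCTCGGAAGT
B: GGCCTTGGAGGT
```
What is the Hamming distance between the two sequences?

The sequences differ at bases 6, 10 (1-based) — 2 in total.

2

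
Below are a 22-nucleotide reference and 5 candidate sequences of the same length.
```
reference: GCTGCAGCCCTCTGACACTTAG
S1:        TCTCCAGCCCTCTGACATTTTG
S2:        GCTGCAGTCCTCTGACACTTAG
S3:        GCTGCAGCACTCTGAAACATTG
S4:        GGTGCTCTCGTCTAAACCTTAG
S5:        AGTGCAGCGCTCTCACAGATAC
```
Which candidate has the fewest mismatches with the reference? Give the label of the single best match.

S2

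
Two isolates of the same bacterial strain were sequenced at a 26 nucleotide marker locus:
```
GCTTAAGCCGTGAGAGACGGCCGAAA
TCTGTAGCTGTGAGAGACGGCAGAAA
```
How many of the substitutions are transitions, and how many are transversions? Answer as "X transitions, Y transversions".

Mismatches (1-based):
position 1: G→T (purine→pyrimidine, transversion)
position 4: T→G (pyrimidine→purine, transversion)
position 5: A→T (purine→pyrimidine, transversion)
position 9: C→T (pyrimidine→pyrimidine, transition)
position 22: C→A (pyrimidine→purine, transversion)

1 transition, 4 transversions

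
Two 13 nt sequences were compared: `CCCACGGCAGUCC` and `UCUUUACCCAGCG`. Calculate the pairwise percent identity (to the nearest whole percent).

Mismatches at positions 1, 3, 4, 5, 6, 7, 9, 10, 11, 13 (1-based): 10 of 13.
Identical positions: 3/13 = 23.08% → 23%.

23%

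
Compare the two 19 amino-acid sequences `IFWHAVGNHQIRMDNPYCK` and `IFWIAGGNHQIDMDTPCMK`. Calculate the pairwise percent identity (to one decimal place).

68.4%

6 positions differ (4, 6, 12, 15, 17, 18), so 13 of 19 match: 13/19 = 68.42%.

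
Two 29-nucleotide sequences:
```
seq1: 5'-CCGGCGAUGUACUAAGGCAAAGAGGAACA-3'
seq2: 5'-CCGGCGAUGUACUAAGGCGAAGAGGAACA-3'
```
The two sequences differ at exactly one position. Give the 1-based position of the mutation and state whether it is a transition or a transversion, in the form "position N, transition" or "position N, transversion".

position 19, transition

Position 19 changes A→G. A is a purine and G is a purine, so this is a transition.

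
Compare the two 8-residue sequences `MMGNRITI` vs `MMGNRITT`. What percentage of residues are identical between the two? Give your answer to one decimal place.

Mismatch at position 8 (1-based): 1 of 8.
Identical positions: 7/8 = 87.5% → 87.5%.

87.5%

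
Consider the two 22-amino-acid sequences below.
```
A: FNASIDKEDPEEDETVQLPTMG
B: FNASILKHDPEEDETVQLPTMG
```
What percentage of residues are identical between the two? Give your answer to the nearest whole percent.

91%

Mismatches at positions 6, 8 (1-based): 2 of 22.
Identical positions: 20/22 = 90.91% → 91%.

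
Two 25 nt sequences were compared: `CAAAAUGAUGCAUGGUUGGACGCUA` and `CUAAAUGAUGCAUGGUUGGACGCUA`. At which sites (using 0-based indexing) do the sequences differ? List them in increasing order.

1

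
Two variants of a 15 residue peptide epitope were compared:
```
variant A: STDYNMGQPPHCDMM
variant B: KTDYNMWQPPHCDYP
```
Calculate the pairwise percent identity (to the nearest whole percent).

Mismatches at positions 1, 7, 14, 15 (1-based): 4 of 15.
Identical positions: 11/15 = 73.33% → 73%.

73%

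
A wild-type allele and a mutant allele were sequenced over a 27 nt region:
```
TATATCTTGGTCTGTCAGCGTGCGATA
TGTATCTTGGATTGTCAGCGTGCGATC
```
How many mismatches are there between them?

The sequences differ at positions 2, 11, 12, 27 (1-based) — 4 in total.

4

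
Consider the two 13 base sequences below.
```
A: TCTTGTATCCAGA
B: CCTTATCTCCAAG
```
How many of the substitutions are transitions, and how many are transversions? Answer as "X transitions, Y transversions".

Transitions (purine↔purine or pyrimidine↔pyrimidine): 1 T→C, 5 G→A, 12 G→A, 13 A→G.
Transversions (purine↔pyrimidine): 7 A→C.

4 transitions, 1 transversion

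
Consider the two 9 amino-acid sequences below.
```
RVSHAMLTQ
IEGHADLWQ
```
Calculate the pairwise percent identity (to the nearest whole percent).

Mismatches at positions 1, 2, 3, 6, 8 (1-based): 5 of 9.
Identical positions: 4/9 = 44.44% → 44%.

44%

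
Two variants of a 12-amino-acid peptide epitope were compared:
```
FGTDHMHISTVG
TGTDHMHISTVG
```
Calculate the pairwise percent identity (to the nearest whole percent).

Mismatch at position 1 (1-based): 1 of 12.
Identical positions: 11/12 = 91.67% → 92%.

92%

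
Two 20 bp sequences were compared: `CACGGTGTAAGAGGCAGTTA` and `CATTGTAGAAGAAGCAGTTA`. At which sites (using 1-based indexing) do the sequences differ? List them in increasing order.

Scanning 1-based: 3: C/T; 4: G/T; 7: G/A; 8: T/G; 13: G/A.

3, 4, 7, 8, 13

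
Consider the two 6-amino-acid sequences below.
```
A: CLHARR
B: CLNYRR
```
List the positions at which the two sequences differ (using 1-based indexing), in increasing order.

3, 4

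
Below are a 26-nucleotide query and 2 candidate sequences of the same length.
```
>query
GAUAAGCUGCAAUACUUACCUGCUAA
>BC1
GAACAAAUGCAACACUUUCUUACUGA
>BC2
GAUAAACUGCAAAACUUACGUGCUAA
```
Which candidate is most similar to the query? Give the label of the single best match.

BC1 differs at 9 bases; BC2 differs at 3 bases. The closest is BC2.

BC2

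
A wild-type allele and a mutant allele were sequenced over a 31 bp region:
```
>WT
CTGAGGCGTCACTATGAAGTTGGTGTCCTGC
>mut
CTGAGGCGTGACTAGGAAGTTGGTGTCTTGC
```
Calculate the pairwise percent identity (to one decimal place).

3 positions differ (10, 15, 28), so 28 of 31 match: 28/31 = 90.32%.

90.3%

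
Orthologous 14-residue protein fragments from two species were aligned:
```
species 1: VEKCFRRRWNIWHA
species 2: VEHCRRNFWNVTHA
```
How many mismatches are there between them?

The sequences differ at residues 3, 5, 7, 8, 11, 12 (1-based) — 6 in total.

6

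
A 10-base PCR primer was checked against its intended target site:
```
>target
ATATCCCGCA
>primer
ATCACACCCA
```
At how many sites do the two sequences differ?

4

Comparing position by position, 4 sites differ: 3 (A/C), 4 (T/A), 6 (C/A), 8 (G/C).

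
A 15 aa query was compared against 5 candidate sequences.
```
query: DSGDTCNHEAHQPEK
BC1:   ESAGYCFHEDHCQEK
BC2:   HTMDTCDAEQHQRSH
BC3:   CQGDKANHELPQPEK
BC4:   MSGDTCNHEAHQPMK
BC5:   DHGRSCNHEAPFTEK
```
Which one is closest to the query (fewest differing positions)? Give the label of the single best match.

Hamming distances to query — BC1: 8; BC2: 9; BC3: 6; BC4: 2; BC5: 6.
Smallest is BC4 with 2 mismatches.

BC4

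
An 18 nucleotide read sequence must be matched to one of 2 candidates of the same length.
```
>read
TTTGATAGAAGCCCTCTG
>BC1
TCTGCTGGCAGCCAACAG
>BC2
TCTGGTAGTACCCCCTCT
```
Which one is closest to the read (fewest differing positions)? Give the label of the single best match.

BC1

BC1 differs at 7 positions; BC2 differs at 8 positions. The closest is BC1.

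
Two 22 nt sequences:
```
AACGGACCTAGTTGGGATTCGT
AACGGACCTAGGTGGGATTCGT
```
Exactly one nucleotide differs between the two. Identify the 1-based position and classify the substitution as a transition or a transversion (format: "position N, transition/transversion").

Position 12 changes T→G. T is a pyrimidine and G is a purine, so this is a transversion.

position 12, transversion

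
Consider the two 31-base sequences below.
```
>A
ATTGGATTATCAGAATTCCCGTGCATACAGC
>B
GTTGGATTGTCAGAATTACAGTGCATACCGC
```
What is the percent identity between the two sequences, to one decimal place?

Mismatches at positions 1, 9, 18, 20, 29 (1-based): 5 of 31.
Identical positions: 26/31 = 83.87% → 83.9%.

83.9%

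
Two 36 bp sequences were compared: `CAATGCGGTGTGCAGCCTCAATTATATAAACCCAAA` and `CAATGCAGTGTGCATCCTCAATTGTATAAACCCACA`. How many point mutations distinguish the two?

The sequences differ at positions 7, 15, 24, 35 (1-based) — 4 in total.

4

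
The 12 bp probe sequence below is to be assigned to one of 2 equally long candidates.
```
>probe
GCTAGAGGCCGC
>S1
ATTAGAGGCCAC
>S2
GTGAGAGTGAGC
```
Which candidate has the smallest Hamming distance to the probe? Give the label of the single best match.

S1

S1 differs at 3 positions; S2 differs at 5 positions. The closest is S1.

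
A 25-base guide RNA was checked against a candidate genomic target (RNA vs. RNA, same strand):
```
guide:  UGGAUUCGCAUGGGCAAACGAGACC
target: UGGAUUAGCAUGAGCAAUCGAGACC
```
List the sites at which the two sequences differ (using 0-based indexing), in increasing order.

6, 12, 17

Differences at site 6 (C→A), site 12 (G→A), site 17 (A→U).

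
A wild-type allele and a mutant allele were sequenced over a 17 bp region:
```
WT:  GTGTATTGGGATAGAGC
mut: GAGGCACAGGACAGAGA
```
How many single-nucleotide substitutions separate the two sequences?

8

The sequences differ at positions 2, 4, 5, 6, 7, 8, 12, 17 (1-based) — 8 in total.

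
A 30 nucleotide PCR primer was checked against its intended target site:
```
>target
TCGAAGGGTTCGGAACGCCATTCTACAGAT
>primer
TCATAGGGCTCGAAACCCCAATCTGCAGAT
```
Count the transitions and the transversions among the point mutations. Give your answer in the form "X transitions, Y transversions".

4 transitions, 3 transversions

Mismatches (1-based):
base 3: G→A (purine→purine, transition)
base 4: A→T (purine→pyrimidine, transversion)
base 9: T→C (pyrimidine→pyrimidine, transition)
base 13: G→A (purine→purine, transition)
base 17: G→C (purine→pyrimidine, transversion)
base 21: T→A (pyrimidine→purine, transversion)
base 25: A→G (purine→purine, transition)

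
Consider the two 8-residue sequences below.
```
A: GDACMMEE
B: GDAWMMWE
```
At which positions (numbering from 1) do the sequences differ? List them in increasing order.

4, 7

Scanning 1-based: 4: C/W; 7: E/W.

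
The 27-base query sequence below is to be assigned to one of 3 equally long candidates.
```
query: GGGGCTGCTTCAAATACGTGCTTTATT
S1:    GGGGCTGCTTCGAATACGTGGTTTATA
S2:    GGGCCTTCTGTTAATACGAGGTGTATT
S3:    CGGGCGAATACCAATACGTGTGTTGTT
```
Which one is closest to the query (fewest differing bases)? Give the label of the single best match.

S1 differs at 3 bases; S2 differs at 8 bases; S3 differs at 9 bases. The closest is S1.

S1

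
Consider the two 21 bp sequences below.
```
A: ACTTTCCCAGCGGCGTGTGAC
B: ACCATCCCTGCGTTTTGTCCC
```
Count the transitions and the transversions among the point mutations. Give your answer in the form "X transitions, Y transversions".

Mismatches (1-based):
position 3: T→C (pyrimidine→pyrimidine, transition)
position 4: T→A (pyrimidine→purine, transversion)
position 9: A→T (purine→pyrimidine, transversion)
position 13: G→T (purine→pyrimidine, transversion)
position 14: C→T (pyrimidine→pyrimidine, transition)
position 15: G→T (purine→pyrimidine, transversion)
position 19: G→C (purine→pyrimidine, transversion)
position 20: A→C (purine→pyrimidine, transversion)

2 transitions, 6 transversions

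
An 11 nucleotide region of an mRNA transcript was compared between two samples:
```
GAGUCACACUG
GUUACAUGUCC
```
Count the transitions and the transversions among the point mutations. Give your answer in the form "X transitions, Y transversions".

Transitions (purine↔purine or pyrimidine↔pyrimidine): 7 C→U, 8 A→G, 9 C→U, 10 U→C.
Transversions (purine↔pyrimidine): 2 A→U, 3 G→U, 4 U→A, 11 G→C.

4 transitions, 4 transversions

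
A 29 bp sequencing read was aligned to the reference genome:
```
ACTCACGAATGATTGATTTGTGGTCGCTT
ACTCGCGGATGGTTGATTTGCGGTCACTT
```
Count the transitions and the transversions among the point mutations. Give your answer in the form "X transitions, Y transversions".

Transitions (purine↔purine or pyrimidine↔pyrimidine): 5 A→G, 8 A→G, 12 A→G, 21 T→C, 26 G→A.
Transversions (purine↔pyrimidine): none.

5 transitions, 0 transversions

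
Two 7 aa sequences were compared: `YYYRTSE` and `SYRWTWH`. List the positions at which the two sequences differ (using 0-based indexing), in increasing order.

0, 2, 3, 5, 6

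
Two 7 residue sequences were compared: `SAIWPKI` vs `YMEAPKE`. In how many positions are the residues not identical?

The sequences differ at positions 1, 2, 3, 4, 7 (1-based) — 5 in total.

5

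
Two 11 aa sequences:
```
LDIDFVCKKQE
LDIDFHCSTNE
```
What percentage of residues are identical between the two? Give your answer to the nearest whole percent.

4 positions differ (6, 8, 9, 10), so 7 of 11 match: 7/11 = 63.64%.

64%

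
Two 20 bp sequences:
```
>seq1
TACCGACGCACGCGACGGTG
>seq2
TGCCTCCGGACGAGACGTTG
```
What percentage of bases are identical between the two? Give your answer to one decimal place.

6 positions differ (2, 5, 6, 9, 13, 18), so 14 of 20 match: 14/20 = 70%.

70.0%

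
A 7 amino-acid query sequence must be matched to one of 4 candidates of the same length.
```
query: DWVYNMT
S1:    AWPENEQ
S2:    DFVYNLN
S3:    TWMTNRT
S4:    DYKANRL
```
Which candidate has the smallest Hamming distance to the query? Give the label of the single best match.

S2

Hamming distances to query — S1: 5; S2: 3; S3: 4; S4: 5.
Smallest is S2 with 3 mismatches.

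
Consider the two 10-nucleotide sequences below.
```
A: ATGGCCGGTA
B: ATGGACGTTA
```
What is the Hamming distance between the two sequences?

2

Mismatches (1-based): site 5: C→A; site 8: G→T.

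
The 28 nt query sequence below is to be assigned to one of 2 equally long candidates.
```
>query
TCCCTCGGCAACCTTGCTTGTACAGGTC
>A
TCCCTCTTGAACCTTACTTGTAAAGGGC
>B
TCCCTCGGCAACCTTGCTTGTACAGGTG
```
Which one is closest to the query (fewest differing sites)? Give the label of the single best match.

Hamming distances to query — A: 6; B: 1.
Smallest is B with 1 mismatch.

B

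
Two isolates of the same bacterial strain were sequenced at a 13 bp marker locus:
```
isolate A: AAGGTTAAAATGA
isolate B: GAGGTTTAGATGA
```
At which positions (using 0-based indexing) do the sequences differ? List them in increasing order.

0, 6, 8

Scanning 0-based: 0: A/G; 6: A/T; 8: A/G.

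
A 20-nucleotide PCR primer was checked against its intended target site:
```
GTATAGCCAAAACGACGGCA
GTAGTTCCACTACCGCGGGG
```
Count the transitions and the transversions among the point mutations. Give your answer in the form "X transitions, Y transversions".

2 transitions, 7 transversions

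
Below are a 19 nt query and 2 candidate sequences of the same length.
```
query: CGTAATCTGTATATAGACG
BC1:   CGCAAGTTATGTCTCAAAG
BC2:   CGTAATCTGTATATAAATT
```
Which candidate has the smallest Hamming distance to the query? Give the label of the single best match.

BC1 differs at 9 sites; BC2 differs at 3 sites. The closest is BC2.

BC2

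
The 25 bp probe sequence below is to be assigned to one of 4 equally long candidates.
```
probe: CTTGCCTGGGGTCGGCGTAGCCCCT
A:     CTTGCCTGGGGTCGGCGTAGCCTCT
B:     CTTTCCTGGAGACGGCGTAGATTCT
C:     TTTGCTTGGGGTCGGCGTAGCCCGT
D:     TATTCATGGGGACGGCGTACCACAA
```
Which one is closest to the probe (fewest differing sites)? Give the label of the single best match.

Hamming distances to probe — A: 1; B: 6; C: 3; D: 9.
Smallest is A with 1 mismatch.

A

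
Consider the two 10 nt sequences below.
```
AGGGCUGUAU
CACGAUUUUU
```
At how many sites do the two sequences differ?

6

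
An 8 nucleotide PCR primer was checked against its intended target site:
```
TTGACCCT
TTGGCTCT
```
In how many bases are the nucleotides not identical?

2

The sequences differ at bases 4, 6 (1-based) — 2 in total.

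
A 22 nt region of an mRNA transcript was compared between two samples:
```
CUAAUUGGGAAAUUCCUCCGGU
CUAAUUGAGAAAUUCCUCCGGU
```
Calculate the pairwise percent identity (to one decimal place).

95.5%

Mismatch at position 8 (1-based): 1 of 22.
Identical positions: 21/22 = 95.45% → 95.5%.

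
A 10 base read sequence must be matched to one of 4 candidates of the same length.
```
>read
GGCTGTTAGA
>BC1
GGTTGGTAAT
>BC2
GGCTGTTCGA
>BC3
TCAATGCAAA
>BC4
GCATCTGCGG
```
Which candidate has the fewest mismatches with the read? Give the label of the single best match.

BC2

BC1 differs at 4 bases; BC2 differs at 1 base; BC3 differs at 8 bases; BC4 differs at 6 bases. The closest is BC2.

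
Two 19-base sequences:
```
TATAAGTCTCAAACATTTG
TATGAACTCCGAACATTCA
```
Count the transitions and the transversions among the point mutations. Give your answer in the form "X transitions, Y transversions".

Transitions (purine↔purine or pyrimidine↔pyrimidine): 4 A→G, 6 G→A, 7 T→C, 8 C→T, 9 T→C, 11 A→G, 18 T→C, 19 G→A.
Transversions (purine↔pyrimidine): none.

8 transitions, 0 transversions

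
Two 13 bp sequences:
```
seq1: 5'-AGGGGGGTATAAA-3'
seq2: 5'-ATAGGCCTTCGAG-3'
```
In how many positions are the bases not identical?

Comparing position by position, 8 positions differ: 2 (G/T), 3 (G/A), 6 (G/C), 7 (G/C), 9 (A/T), 10 (T/C), 11 (A/G), 13 (A/G).

8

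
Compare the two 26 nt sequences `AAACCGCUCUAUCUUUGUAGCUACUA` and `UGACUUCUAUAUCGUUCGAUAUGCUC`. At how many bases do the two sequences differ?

12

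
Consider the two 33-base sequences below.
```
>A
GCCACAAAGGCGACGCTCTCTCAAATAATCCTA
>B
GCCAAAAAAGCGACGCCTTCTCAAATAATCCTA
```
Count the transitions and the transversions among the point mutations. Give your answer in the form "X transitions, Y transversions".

3 transitions, 1 transversion

Mismatches (1-based):
position 5: C→A (pyrimidine→purine, transversion)
position 9: G→A (purine→purine, transition)
position 17: T→C (pyrimidine→pyrimidine, transition)
position 18: C→T (pyrimidine→pyrimidine, transition)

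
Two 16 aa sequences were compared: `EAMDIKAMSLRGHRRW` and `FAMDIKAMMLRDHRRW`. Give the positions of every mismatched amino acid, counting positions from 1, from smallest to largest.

Scanning 1-based: 1: E/F; 9: S/M; 12: G/D.

1, 9, 12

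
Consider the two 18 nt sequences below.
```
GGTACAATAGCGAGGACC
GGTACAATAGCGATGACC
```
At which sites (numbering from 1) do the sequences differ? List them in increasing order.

14

Differences at site 14 (G→T).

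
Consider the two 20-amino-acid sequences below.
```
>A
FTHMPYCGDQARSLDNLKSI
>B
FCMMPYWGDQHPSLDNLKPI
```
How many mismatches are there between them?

Comparing position by position, 6 positions differ: 2 (T/C), 3 (H/M), 7 (C/W), 11 (A/H), 12 (R/P), 19 (S/P).

6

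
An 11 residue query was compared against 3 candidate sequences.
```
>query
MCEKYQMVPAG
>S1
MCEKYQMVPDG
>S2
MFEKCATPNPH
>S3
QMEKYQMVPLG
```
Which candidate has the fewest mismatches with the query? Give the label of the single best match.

S1 differs at 1 position; S2 differs at 8 positions; S3 differs at 3 positions. The closest is S1.

S1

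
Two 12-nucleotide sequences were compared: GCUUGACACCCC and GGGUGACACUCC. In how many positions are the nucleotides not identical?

The sequences differ at positions 2, 3, 10 (1-based) — 3 in total.

3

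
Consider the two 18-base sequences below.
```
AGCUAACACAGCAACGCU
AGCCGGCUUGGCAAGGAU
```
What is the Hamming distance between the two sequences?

8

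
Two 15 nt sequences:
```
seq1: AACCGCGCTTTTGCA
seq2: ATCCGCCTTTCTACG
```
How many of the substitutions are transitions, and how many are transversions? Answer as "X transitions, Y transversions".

4 transitions, 2 transversions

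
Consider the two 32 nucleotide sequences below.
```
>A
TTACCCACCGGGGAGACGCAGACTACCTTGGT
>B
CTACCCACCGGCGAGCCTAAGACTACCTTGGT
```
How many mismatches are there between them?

5

The sequences differ at sites 1, 12, 16, 18, 19 (1-based) — 5 in total.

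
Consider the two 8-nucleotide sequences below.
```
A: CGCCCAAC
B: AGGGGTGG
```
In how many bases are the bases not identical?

7

The sequences differ at bases 1, 3, 4, 5, 6, 7, 8 (1-based) — 7 in total.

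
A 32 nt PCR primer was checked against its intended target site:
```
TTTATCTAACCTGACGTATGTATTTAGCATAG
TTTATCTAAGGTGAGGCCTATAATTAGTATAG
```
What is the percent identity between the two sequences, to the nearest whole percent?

75%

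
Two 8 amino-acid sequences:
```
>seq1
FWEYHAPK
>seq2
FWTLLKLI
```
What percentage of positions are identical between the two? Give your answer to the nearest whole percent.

25%

6 positions differ (3, 4, 5, 6, 7, 8), so 2 of 8 match: 2/8 = 25%.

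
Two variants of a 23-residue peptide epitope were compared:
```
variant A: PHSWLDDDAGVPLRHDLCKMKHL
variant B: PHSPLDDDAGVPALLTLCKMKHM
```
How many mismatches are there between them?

6

Mismatches (1-based): residue 4: W→P; residue 13: L→A; residue 14: R→L; residue 15: H→L; residue 16: D→T; residue 23: L→M.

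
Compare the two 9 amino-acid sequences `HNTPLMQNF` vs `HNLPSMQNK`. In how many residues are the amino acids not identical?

3

Mismatches (1-based): residue 3: T→L; residue 5: L→S; residue 9: F→K.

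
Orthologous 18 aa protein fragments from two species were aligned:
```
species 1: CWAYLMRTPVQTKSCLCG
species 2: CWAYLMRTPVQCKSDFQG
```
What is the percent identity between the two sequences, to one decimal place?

Mismatches at positions 12, 15, 16, 17 (1-based): 4 of 18.
Identical positions: 14/18 = 77.78% → 77.8%.

77.8%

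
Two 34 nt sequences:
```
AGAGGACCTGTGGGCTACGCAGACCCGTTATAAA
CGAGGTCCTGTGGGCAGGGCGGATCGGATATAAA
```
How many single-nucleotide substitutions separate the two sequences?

Comparing position by position, 9 sites differ: 1 (A/C), 6 (A/T), 16 (T/A), 17 (A/G), 18 (C/G), 21 (A/G), 24 (C/T), 26 (C/G), 28 (T/A).

9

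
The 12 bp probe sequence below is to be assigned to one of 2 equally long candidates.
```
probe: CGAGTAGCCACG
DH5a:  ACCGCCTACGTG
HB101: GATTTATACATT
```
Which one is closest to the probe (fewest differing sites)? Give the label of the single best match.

DH5a differs at 9 sites; HB101 differs at 8 sites. The closest is HB101.

HB101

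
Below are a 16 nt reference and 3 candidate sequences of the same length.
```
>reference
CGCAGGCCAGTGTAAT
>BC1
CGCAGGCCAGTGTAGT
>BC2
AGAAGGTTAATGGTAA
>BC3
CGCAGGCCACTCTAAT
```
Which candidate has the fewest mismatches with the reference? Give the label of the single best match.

Hamming distances to reference — BC1: 1; BC2: 8; BC3: 2.
Smallest is BC1 with 1 mismatch.

BC1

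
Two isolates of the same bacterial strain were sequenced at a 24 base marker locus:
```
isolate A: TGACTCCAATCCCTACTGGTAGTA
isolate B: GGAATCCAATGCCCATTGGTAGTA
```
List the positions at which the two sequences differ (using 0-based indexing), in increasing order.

0, 3, 10, 13, 15

Scanning 0-based: 0: T/G; 3: C/A; 10: C/G; 13: T/C; 15: C/T.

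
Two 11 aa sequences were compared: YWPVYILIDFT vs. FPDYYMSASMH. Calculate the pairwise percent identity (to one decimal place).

9.1%

Mismatches at positions 1, 2, 3, 4, 6, 7, 8, 9, 10, 11 (1-based): 10 of 11.
Identical positions: 1/11 = 9.091% → 9.1%.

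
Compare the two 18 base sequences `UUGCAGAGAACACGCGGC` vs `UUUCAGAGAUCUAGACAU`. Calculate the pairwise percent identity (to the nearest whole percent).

56%

Mismatches at positions 3, 10, 12, 13, 15, 16, 17, 18 (1-based): 8 of 18.
Identical positions: 10/18 = 55.56% → 56%.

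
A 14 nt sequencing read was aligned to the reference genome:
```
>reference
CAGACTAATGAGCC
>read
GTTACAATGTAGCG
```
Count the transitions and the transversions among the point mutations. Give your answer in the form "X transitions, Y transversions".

0 transitions, 8 transversions

Mismatches (1-based):
site 1: C→G (pyrimidine→purine, transversion)
site 2: A→T (purine→pyrimidine, transversion)
site 3: G→T (purine→pyrimidine, transversion)
site 6: T→A (pyrimidine→purine, transversion)
site 8: A→T (purine→pyrimidine, transversion)
site 9: T→G (pyrimidine→purine, transversion)
site 10: G→T (purine→pyrimidine, transversion)
site 14: C→G (pyrimidine→purine, transversion)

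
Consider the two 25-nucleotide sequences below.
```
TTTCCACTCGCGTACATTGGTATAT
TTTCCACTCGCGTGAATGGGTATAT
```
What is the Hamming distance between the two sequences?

3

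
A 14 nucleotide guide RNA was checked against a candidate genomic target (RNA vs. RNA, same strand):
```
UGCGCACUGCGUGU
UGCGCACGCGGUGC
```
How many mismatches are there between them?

Mismatches (1-based): site 8: U→G; site 9: G→C; site 10: C→G; site 14: U→C.

4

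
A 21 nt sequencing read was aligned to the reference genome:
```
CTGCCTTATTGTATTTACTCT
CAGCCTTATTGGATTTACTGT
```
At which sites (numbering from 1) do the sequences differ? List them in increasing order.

2, 12, 20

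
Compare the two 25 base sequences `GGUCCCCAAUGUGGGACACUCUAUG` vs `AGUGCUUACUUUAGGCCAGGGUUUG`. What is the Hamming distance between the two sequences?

Comparing position by position, 12 positions differ: 1 (G/A), 4 (C/G), 6 (C/U), 7 (C/U), 9 (A/C), 11 (G/U), 13 (G/A), 16 (A/C), 19 (C/G), 20 (U/G), 21 (C/G), 23 (A/U).

12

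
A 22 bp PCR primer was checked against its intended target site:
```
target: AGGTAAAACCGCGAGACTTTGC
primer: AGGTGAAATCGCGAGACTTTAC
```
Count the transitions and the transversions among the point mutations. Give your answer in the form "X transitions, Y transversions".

Mismatches (1-based):
position 5: A→G (purine→purine, transition)
position 9: C→T (pyrimidine→pyrimidine, transition)
position 21: G→A (purine→purine, transition)

3 transitions, 0 transversions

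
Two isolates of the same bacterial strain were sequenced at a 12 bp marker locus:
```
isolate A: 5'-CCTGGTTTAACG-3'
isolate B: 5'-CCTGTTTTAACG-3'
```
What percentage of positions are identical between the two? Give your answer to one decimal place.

Mismatch at position 5 (1-based): 1 of 12.
Identical positions: 11/12 = 91.67% → 91.7%.

91.7%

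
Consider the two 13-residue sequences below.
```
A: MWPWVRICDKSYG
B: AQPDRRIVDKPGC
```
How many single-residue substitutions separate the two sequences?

8

Comparing position by position, 8 positions differ: 1 (M/A), 2 (W/Q), 4 (W/D), 5 (V/R), 8 (C/V), 11 (S/P), 12 (Y/G), 13 (G/C).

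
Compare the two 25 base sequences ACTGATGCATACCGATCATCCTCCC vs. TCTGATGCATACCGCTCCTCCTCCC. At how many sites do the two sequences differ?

The sequences differ at sites 1, 15, 18 (1-based) — 3 in total.

3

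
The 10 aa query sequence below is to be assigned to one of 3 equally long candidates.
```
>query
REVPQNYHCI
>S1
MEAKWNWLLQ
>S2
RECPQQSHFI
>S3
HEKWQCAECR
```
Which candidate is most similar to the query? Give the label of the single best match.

S2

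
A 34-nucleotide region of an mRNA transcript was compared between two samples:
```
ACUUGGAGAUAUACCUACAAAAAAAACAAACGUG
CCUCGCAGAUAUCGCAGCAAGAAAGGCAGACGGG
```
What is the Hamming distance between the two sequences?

12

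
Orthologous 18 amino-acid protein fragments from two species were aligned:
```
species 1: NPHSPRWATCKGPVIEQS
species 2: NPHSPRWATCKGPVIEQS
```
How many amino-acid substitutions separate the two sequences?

0

No positions differ; the sequences are identical.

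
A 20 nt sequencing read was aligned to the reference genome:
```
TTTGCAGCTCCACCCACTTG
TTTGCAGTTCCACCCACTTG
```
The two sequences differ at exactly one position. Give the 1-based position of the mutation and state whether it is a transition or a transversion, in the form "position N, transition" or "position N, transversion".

position 8, transition

Position 8 changes C→T. C is a pyrimidine and T is a pyrimidine, so this is a transition.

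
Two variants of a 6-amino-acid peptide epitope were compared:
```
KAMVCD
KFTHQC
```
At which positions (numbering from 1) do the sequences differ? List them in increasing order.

2, 3, 4, 5, 6

Differences at position 2 (A→F), position 3 (M→T), position 4 (V→H), position 5 (C→Q), position 6 (D→C).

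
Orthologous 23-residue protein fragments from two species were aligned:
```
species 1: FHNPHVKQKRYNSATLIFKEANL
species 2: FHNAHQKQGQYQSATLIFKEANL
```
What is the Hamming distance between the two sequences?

The sequences differ at residues 4, 6, 9, 10, 12 (1-based) — 5 in total.

5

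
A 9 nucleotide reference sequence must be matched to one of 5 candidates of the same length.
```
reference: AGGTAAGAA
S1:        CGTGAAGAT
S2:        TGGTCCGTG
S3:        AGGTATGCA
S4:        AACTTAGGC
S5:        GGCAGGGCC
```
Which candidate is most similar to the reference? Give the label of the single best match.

S3

Hamming distances to reference — S1: 4; S2: 5; S3: 2; S4: 5; S5: 7.
Smallest is S3 with 2 mismatches.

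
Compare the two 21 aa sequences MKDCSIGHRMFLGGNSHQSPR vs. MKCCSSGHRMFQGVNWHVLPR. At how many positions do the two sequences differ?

The sequences differ at positions 3, 6, 12, 14, 16, 18, 19 (1-based) — 7 in total.

7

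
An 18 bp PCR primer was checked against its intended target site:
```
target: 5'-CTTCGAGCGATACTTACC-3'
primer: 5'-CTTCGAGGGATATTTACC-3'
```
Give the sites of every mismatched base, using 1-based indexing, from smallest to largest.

Scanning 1-based: 8: C/G; 13: C/T.

8, 13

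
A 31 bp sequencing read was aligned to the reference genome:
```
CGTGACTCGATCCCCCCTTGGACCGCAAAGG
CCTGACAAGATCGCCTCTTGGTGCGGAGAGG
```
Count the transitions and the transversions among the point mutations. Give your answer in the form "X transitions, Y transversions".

2 transitions, 7 transversions

Transitions (purine↔purine or pyrimidine↔pyrimidine): 16 C→T, 28 A→G.
Transversions (purine↔pyrimidine): 2 G→C, 7 T→A, 8 C→A, 13 C→G, 22 A→T, 23 C→G, 26 C→G.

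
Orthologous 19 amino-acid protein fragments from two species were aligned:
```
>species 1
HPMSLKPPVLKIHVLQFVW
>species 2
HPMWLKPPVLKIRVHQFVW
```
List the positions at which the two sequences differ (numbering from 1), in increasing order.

Scanning 1-based: 4: S/W; 13: H/R; 15: L/H.

4, 13, 15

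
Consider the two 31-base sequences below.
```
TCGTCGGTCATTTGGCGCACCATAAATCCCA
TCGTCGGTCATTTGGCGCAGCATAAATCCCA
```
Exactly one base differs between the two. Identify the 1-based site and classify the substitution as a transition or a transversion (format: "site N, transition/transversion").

site 20, transversion

The sequences differ only at site 20: C→G (pyrimidine→purine), a transversion.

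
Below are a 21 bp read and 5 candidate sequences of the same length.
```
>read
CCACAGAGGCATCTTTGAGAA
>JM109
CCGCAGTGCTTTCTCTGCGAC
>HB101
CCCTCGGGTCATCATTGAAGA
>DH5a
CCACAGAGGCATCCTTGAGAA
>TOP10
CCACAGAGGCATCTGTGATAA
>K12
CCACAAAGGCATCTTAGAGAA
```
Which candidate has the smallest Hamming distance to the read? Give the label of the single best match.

DH5a

JM109 differs at 8 bases; HB101 differs at 8 bases; DH5a differs at 1 base; TOP10 differs at 2 bases; K12 differs at 2 bases. The closest is DH5a.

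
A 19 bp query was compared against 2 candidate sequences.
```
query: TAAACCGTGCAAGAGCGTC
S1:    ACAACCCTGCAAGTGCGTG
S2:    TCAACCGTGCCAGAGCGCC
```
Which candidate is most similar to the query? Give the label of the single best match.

S2

Hamming distances to query — S1: 5; S2: 3.
Smallest is S2 with 3 mismatches.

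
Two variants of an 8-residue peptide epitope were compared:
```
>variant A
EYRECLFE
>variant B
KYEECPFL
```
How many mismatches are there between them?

4

Comparing position by position, 4 residues differ: 1 (E/K), 3 (R/E), 6 (L/P), 8 (E/L).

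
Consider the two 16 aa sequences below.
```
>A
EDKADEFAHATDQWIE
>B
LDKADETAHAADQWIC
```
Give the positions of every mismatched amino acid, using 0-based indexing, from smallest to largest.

0, 6, 10, 15

Differences at position 0 (E→L), position 6 (F→T), position 10 (T→A), position 15 (E→C).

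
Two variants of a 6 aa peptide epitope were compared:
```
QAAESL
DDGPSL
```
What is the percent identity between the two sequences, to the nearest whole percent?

4 positions differ (1, 2, 3, 4), so 2 of 6 match: 2/6 = 33.33%.

33%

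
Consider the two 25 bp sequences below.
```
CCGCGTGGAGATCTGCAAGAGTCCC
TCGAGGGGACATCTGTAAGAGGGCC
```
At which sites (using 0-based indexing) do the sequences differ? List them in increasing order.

0, 3, 5, 9, 15, 21, 22

Scanning 0-based: 0: C/T; 3: C/A; 5: T/G; 9: G/C; 15: C/T; 21: T/G; 22: C/G.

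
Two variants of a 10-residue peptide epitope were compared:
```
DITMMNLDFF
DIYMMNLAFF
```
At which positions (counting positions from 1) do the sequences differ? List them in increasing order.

3, 8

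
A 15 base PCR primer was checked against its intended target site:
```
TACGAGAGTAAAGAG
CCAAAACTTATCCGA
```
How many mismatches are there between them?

The sequences differ at positions 1, 2, 3, 4, 6, 7, 8, 11, 12, 13, 14, 15 (1-based) — 12 in total.

12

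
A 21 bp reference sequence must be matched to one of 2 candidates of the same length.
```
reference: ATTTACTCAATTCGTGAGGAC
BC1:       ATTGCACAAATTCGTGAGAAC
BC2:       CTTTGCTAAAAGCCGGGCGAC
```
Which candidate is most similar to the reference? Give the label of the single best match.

BC1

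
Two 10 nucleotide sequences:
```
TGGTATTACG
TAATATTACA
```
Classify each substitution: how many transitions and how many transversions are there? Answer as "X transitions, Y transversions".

Transitions (purine↔purine or pyrimidine↔pyrimidine): 2 G→A, 3 G→A, 10 G→A.
Transversions (purine↔pyrimidine): none.

3 transitions, 0 transversions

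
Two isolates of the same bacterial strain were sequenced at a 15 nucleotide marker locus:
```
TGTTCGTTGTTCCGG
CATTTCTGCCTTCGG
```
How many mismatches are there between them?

The sequences differ at sites 1, 2, 5, 6, 8, 9, 10, 12 (1-based) — 8 in total.

8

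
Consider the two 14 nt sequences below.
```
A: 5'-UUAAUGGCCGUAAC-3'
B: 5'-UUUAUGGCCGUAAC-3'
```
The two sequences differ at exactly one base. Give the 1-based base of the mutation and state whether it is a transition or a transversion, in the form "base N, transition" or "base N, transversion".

base 3, transversion

Base 3 changes A→U. A is a purine and U is a pyrimidine, so this is a transversion.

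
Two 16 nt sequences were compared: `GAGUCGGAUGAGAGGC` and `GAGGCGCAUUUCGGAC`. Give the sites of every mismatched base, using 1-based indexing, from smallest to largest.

4, 7, 10, 11, 12, 13, 15

Scanning 1-based: 4: U/G; 7: G/C; 10: G/U; 11: A/U; 12: G/C; 13: A/G; 15: G/A.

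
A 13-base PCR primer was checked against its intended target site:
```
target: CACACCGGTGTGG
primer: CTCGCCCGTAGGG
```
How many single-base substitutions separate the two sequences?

Comparing position by position, 5 sites differ: 2 (A/T), 4 (A/G), 7 (G/C), 10 (G/A), 11 (T/G).

5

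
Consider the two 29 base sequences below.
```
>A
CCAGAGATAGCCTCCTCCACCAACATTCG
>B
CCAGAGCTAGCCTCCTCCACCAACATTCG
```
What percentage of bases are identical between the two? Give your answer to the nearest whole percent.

97%

Mismatch at position 7 (1-based): 1 of 29.
Identical positions: 28/29 = 96.55% → 97%.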